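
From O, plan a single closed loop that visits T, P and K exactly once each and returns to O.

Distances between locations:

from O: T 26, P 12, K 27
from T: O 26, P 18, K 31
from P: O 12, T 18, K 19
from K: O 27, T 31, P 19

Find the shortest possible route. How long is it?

Minimum total distance: 88.

O → T → P → K → O: 26+18+19+27 = 90
O → T → K → P → O: 26+31+19+12 = 88
O → P → T → K → O: 12+18+31+27 = 88
The minimum is 88.
One optimal route: O → T → K → P → O (or its reverse).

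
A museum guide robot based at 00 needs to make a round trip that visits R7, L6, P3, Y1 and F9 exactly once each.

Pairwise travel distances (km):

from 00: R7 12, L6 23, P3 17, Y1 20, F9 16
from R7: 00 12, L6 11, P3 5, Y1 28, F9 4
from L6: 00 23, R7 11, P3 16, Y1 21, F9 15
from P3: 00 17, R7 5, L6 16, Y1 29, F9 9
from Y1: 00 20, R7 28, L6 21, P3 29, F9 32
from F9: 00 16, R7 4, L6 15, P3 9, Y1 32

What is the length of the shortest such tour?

82 km — the shortest possible round trip.

There are 60 distinct closed tours to check (reversals are equivalent).
00→R7→L6→P3→Y1→F9→00: 12+11+16+29+32+16 = 116
00→R7→L6→P3→F9→Y1→00: 12+11+16+9+32+20 = 100
00→R7→L6→Y1→P3→F9→00: 12+11+21+29+9+16 = 98
00→R7→L6→Y1→F9→P3→00: 12+11+21+32+9+17 = 102
00→R7→L6→F9→P3→Y1→00: 12+11+15+9+29+20 = 96
00→R7→L6→F9→Y1→P3→00: 12+11+15+32+29+17 = 116
00→R7→P3→L6→Y1→F9→00: 12+5+16+21+32+16 = 102
00→R7→P3→L6→F9→Y1→00: 12+5+16+15+32+20 = 100
00→R7→P3→Y1→L6→F9→00: 12+5+29+21+15+16 = 98
00→R7→P3→Y1→F9→L6→00: 12+5+29+32+15+23 = 116
00→R7→P3→F9→L6→Y1→00: 12+5+9+15+21+20 = 82
00→R7→P3→F9→Y1→L6→00: 12+5+9+32+21+23 = 102
00→R7→Y1→L6→P3→F9→00: 12+28+21+16+9+16 = 102
00→R7→Y1→L6→F9→P3→00: 12+28+21+15+9+17 = 102
… (46 more)
The minimum is 82.
One optimal route: 00 → R7 → P3 → F9 → L6 → Y1 → 00 (or its reverse).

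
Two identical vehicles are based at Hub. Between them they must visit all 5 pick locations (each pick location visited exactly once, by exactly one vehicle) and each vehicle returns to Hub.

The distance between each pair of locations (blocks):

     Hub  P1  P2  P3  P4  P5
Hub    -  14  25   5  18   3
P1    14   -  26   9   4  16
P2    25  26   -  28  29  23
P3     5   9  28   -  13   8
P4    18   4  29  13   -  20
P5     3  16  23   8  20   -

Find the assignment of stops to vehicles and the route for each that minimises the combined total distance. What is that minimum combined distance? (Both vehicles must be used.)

Minimum combined distance: 78 blocks.

There are 2^4 − 1 = 15 ways to divide the 5 stops into two non-empty groups. For each, the best each vehicle can do is its own shortest tour through its group:
  {P1} + {P2, P3, P4, P5}: 28 + 73 = 101
  {P2} + {P1, P3, P4, P5}: 50 + 41 = 91
  {P1, P2} + {P3, P4, P5}: 65 + 41 = 106
  {P3} + {P1, P2, P4, P5}: 10 + 73 = 83
  {P1, P3} + {P2, P4, P5}: 28 + 73 = 101
  {P2, P3} + {P1, P4, P5}: 58 + 41 = 99
  … (15 splits in total)
  {P1, P2, P3, P4} + {P5}: 72 + 6 = 78  ← best
Best: vehicle 1 Hub → P2 → P4 → P1 → P3 → Hub = 72; vehicle 2 Hub → P5 → Hub = 6; combined 78.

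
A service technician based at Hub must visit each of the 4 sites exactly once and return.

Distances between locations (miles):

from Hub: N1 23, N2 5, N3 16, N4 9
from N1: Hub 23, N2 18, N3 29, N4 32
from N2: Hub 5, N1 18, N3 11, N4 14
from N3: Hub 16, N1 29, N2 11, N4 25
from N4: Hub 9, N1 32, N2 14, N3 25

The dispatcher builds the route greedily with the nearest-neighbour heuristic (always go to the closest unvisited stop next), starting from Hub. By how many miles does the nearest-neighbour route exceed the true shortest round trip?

Hub: N2=5, N4=9, N3=16, N1=23 ⇒ N2
N2: N3=11, N4=14, N1=18 ⇒ N3
N3: N4=25, N1=29 ⇒ N4
N4: N1=32 ⇒ N1
NN route Hub → N2 → N3 → N4 → N1 → Hub costs 96.
Optimal: Hub → N1 → N2 → N3 → N4 → Hub costs 86 (by enumerating all 12 distinct tours).
Excess = 96 − 86 = 10.

The nearest-neighbour route is 10 miles longer than optimal.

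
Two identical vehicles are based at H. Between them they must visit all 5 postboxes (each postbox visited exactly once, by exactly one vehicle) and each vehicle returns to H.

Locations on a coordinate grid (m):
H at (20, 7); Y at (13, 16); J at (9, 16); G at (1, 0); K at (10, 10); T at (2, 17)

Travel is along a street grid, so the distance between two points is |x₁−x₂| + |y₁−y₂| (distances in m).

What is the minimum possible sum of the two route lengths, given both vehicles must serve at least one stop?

98 m — the smallest possible combined total.

Check every non-empty split of the stops between the two vehicles; for each half take its own optimal tour:
  {Y} + {J, G, K, T}: 32 + 72 = 104
  {J} + {Y, G, K, T}: 40 + 78 = 118
  {Y, J} + {G, K, T}: 40 + 72 = 112
  {G} + {Y, J, K, T}: 52 + 56 = 108
  {Y, G} + {J, K, T}: 70 + 56 = 126
  {J, G} + {Y, K, T}: 70 + 56 = 126
  … (15 splits in total)
  {K} + {Y, J, G, T}: 26 + 72 = 98  ← best
Best: vehicle 1 H → K → H = 26; vehicle 2 H → Y → J → T → G → H = 72; combined 98.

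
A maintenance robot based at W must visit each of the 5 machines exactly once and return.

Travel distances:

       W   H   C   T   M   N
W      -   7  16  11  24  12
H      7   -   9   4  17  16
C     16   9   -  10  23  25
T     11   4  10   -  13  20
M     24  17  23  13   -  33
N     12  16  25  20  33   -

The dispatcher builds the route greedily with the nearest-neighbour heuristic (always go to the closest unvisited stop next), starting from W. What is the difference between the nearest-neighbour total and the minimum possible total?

W: H=7, T=11, N=12, C=16, M=24 ⇒ H
H: T=4, C=9, N=16, M=17 ⇒ T
T: C=10, M=13, N=20 ⇒ C
C: M=23, N=25 ⇒ M
M: N=33 ⇒ N
NN route W → H → T → C → M → N → W costs 89.
Optimal: W → H → C → T → M → N → W costs 84 (by enumerating all 60 distinct tours).
Excess = 89 − 84 = 5.

Excess over optimum: 5.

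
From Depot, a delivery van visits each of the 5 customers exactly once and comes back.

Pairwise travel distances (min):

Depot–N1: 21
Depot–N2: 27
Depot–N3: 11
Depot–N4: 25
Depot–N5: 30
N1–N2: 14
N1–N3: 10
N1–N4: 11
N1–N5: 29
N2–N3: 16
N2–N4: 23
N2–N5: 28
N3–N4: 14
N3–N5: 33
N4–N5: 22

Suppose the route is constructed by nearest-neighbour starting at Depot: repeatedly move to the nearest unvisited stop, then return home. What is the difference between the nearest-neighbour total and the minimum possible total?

From Depot: N3=11, N1=21, N4=25, N2=27, N5=30 → choose N3 (11).
From N3: N1=10, N4=14, N2=16, N5=33 → choose N1 (10).
From N1: N4=11, N2=14, N5=29 → choose N4 (11).
From N4: N5=22, N2=23 → choose N5 (22).
From N5: N2=28 → choose N2 (28).
NN route Depot → N3 → N1 → N4 → N5 → N2 → Depot costs 109.
Optimal: Depot → N3 → N2 → N1 → N4 → N5 → Depot costs 104 (by enumerating all 60 distinct tours).
Excess = 109 − 104 = 5.

5 min longer than the optimal tour.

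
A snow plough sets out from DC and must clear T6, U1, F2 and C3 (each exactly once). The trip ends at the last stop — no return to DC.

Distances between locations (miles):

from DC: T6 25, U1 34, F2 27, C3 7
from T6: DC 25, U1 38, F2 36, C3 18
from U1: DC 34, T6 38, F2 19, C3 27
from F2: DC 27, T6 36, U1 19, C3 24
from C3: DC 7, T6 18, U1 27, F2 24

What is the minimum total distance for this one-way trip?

80 miles — the minimum one-way total.

There are 4! = 24 possible orderings.
DC→T6→U1→F2→C3: 25+38+19+24 = 106
DC→T6→U1→C3→F2: 25+38+27+24 = 114
DC→T6→F2→U1→C3: 25+36+19+27 = 107
DC→T6→F2→C3→U1: 25+36+24+27 = 112
DC→T6→C3→U1→F2: 25+18+27+19 = 89
DC→T6→C3→F2→U1: 25+18+24+19 = 86
DC→U1→T6→F2→C3: 34+38+36+24 = 132
DC→U1→T6→C3→F2: 34+38+18+24 = 114
DC→U1→F2→T6→C3: 34+19+36+18 = 107
DC→U1→F2→C3→T6: 34+19+24+18 = 95
DC→U1→C3→T6→F2: 34+27+18+36 = 115
DC→U1→C3→F2→T6: 34+27+24+36 = 121
DC→F2→T6→U1→C3: 27+36+38+27 = 128
DC→F2→T6→C3→U1: 27+36+18+27 = 108
… (10 more)
DC→C3→T6→F2→U1: 7+18+36+19 = 80  ← best
The minimum is 80.
One shortest path: DC → C3 → T6 → F2 → U1.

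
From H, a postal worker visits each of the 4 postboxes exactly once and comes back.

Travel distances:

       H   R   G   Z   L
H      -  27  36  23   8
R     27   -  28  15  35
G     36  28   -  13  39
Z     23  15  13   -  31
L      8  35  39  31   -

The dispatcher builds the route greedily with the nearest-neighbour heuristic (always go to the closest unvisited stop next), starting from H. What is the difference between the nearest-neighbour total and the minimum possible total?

5 longer than the optimal tour.

H: L=8, Z=23, R=27, G=36 ⇒ L
L: Z=31, R=35, G=39 ⇒ Z
Z: G=13, R=15 ⇒ G
G: R=28 ⇒ R
NN route H → L → Z → G → R → H costs 107.
Optimal: H → R → Z → G → L → H costs 102 (by enumerating all 12 distinct tours).
Excess = 107 − 102 = 5.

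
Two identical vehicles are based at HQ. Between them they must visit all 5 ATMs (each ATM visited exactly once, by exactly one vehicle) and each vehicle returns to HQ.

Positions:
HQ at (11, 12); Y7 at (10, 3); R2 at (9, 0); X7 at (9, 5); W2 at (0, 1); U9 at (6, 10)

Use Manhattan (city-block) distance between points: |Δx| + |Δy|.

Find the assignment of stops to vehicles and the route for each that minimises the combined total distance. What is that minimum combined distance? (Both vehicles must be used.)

60 — the smallest possible combined total.

Try each way of splitting the stops between the two vehicles (each non-empty) and, for each split, find the best tour for each vehicle:
  {Y7} + {R2, X7, W2, U9}: 20 + 46 = 66
  {R2} + {Y7, X7, W2, U9}: 28 + 46 = 74
  {Y7, R2} + {X7, W2, U9}: 28 + 44 = 72
  {X7} + {Y7, R2, W2, U9}: 18 + 46 = 64
  {Y7, X7} + {R2, W2, U9}: 22 + 46 = 68
  {R2, X7} + {Y7, W2, U9}: 28 + 44 = 72
  … (15 splits in total)
  {Y7, R2, X7, W2} + {U9}: 46 + 14 = 60  ← best
Best: vehicle 1 HQ → Y7 → R2 → W2 → X7 → HQ = 46; vehicle 2 HQ → U9 → HQ = 14; combined 60.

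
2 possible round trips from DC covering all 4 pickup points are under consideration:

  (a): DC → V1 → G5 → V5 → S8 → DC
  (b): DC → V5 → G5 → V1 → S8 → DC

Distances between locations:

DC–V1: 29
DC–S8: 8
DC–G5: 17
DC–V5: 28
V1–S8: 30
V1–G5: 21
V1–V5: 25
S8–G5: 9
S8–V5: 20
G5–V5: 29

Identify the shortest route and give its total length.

Shortest is (a), total 107.

(a): 29 + 21 + 29 + 20 + 8 = 107
(b): 28 + 29 + 21 + 30 + 8 = 116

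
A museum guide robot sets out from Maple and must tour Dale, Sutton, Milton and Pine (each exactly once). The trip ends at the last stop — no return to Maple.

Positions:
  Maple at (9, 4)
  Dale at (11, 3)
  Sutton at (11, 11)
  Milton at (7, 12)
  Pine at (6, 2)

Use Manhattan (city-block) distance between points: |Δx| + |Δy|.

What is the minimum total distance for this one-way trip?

24 — the minimum one-way total.

There are 4! = 24 possible orderings.
Maple→Dale→Sutton→Milton→Pine: 3+8+5+11 = 27
Maple→Dale→Sutton→Pine→Milton: 3+8+14+11 = 36
Maple→Dale→Milton→Sutton→Pine: 3+13+5+14 = 35
Maple→Dale→Milton→Pine→Sutton: 3+13+11+14 = 41
Maple→Dale→Pine→Sutton→Milton: 3+6+14+5 = 28
Maple→Dale→Pine→Milton→Sutton: 3+6+11+5 = 25
Maple→Sutton→Dale→Milton→Pine: 9+8+13+11 = 41
Maple→Sutton→Dale→Pine→Milton: 9+8+6+11 = 34
Maple→Sutton→Milton→Dale→Pine: 9+5+13+6 = 33
Maple→Sutton→Milton→Pine→Dale: 9+5+11+6 = 31
Maple→Sutton→Pine→Dale→Milton: 9+14+6+13 = 42
Maple→Sutton→Pine→Milton→Dale: 9+14+11+13 = 47
Maple→Milton→Dale→Sutton→Pine: 10+13+8+14 = 45
Maple→Milton→Dale→Pine→Sutton: 10+13+6+14 = 43
… (10 more)
Maple→Pine→Dale→Sutton→Milton: 5+6+8+5 = 24  ← best
The minimum is 24.
One shortest path: Maple → Pine → Dale → Sutton → Milton.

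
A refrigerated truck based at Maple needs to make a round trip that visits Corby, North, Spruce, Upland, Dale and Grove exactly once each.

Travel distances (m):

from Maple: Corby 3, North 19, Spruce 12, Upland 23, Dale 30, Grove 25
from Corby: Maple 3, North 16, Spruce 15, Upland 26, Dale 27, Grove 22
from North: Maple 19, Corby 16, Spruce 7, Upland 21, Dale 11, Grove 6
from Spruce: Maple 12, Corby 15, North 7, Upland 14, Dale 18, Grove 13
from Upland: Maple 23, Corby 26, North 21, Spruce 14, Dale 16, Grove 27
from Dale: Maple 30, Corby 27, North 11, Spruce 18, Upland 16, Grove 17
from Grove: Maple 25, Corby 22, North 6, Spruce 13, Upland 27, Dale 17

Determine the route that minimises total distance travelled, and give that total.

With 6 stops there are 6!/2 = 360 distinct round trips (a route and its reverse cost the same).
Maple-Corby-North-Spruce-Upland-Dale-Grove-Maple: 3+16+7+14+16+17+25 = 98
Maple-Corby-North-Spruce-Upland-Grove-Dale-Maple: 3+16+7+14+27+17+30 = 114
Maple-Corby-North-Spruce-Dale-Upland-Grove-Maple: 3+16+7+18+16+27+25 = 112
Maple-Corby-North-Spruce-Dale-Grove-Upland-Maple: 3+16+7+18+17+27+23 = 111
Maple-Corby-North-Spruce-Grove-Upland-Dale-Maple: 3+16+7+13+27+16+30 = 112
Maple-Corby-North-Spruce-Grove-Dale-Upland-Maple: 3+16+7+13+17+16+23 = 95
Maple-Corby-North-Upland-Spruce-Dale-Grove-Maple: 3+16+21+14+18+17+25 = 114
Maple-Corby-North-Upland-Spruce-Grove-Dale-Maple: 3+16+21+14+13+17+30 = 114
… (352 more)
Maple-Corby-North-Grove-Dale-Upland-Spruce-Maple: 3+16+6+17+16+14+12 = 84  ← best
The minimum is 84.
One optimal route: Maple → Corby → North → Grove → Dale → Upland → Spruce → Maple (or its reverse).

84 m — the shortest possible round trip.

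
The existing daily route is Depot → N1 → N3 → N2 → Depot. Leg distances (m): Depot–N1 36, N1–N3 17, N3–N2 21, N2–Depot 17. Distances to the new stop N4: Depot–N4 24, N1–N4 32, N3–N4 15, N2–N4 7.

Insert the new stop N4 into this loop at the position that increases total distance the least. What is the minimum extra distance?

Insertion cost between consecutive stops i–j is d(i,N4) + d(N4,j) − d(i,j):
  between Depot and N1: 24 + 32 − 36 = 20
  between N1 and N3: 32 + 15 − 17 = 30
  between N3 and N2: 15 + 7 − 21 = 1
  between N2 and Depot: 7 + 24 − 17 = 14
Cheapest insertion is between N3 and N2, adding 1.
New total = 91 + 1 = 92.

Minimum extra distance: 1 m, inserting N4 between N3 and N2.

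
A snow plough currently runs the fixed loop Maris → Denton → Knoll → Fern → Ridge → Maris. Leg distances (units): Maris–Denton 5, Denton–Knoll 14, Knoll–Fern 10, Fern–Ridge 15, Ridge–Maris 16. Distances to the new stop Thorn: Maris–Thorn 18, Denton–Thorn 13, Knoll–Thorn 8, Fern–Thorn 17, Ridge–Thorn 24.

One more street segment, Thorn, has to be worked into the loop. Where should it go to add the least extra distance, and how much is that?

Insertion cost between consecutive stops i–j is d(i,Thorn) + d(Thorn,j) − d(i,j):
  between Maris and Denton: 18 + 13 − 5 = 26
  between Denton and Knoll: 13 + 8 − 14 = 7
  between Knoll and Fern: 8 + 17 − 10 = 15
  between Fern and Ridge: 17 + 24 − 15 = 26
  between Ridge and Maris: 24 + 18 − 16 = 26
Cheapest insertion is between Denton and Knoll, adding 7.
New total = 60 + 7 = 67.

Minimum extra distance: 7, inserting Thorn between Denton and Knoll.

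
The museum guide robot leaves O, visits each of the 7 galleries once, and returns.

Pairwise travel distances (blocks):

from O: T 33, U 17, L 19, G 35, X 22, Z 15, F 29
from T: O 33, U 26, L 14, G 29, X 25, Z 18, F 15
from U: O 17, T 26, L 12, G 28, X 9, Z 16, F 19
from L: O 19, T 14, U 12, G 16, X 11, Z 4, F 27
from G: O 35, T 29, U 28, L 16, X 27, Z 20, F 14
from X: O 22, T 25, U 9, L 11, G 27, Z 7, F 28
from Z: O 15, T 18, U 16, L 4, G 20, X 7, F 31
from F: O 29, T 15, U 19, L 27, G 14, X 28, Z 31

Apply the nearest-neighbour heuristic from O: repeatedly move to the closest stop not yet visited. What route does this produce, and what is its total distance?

Nearest-neighbour total = 134 blocks; route O → Z → L → X → U → F → G → T → O.

At O the remaining stops are Z 15, U 17, L 19, X 22, F 29, T 33, G 35; go to Z.
At Z the remaining stops are L 4, X 7, U 16, T 18, G 20, F 31; go to L.
At L the remaining stops are X 11, U 12, T 14, G 16, F 27; go to X.
At X the remaining stops are U 9, T 25, G 27, F 28; go to U.
At U the remaining stops are F 19, T 26, G 28; go to F.
At F the remaining stops are G 14, T 15; go to G.
At G the remaining stops are T 29; go to T.
Return T→O: 33.
Total = 15 + 4 + 11 + 9 + 19 + 14 + 29 + 33 = 134.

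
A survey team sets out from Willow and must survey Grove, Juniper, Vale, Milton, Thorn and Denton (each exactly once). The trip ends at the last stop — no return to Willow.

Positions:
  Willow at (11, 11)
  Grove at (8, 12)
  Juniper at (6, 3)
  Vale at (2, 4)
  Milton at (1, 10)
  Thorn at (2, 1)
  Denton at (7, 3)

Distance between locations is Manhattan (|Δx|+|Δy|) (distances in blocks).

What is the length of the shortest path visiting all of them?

Shortest open route: 30 blocks.

There are 6! = 720 possible orderings.
Willow→Grove→Juniper→Vale→Milton→Thorn→Denton: 4+11+5+7+10+7 = 44
Willow→Grove→Juniper→Vale→Milton→Denton→Thorn: 4+11+5+7+13+7 = 47
Willow→Grove→Juniper→Vale→Thorn→Milton→Denton: 4+11+5+3+10+13 = 46
Willow→Grove→Juniper→Vale→Thorn→Denton→Milton: 4+11+5+3+7+13 = 43
Willow→Grove→Juniper→Vale→Denton→Milton→Thorn: 4+11+5+6+13+10 = 49
Willow→Grove→Juniper→Vale→Denton→Thorn→Milton: 4+11+5+6+7+10 = 43
Willow→Grove→Juniper→Milton→Vale→Thorn→Denton: 4+11+12+7+3+7 = 44
Willow→Grove→Juniper→Milton→Vale→Denton→Thorn: 4+11+12+7+6+7 = 47
… (712 more)
Willow→Grove→Milton→Vale→Thorn→Juniper→Denton: 4+9+7+3+6+1 = 30  ← best
The minimum is 30.
One shortest path: Willow → Grove → Milton → Vale → Thorn → Juniper → Denton.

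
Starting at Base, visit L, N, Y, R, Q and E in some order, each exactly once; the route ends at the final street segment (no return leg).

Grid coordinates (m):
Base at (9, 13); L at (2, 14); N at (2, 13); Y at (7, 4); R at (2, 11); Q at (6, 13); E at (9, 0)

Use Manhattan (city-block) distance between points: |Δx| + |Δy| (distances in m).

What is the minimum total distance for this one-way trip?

Shortest open route: 29 m.

There are 6! = 720 possible orderings.
Base - L - N - Y - R - Q - E: 8+1+14+12+6+16 = 57
Base - L - N - Y - R - E - Q: 8+1+14+12+18+16 = 69
Base - L - N - Y - Q - R - E: 8+1+14+10+6+18 = 57
Base - L - N - Y - Q - E - R: 8+1+14+10+16+18 = 67
Base - L - N - Y - E - R - Q: 8+1+14+6+18+6 = 53
Base - L - N - Y - E - Q - R: 8+1+14+6+16+6 = 51
Base - L - N - R - Y - Q - E: 8+1+2+12+10+16 = 49
Base - L - N - R - Y - E - Q: 8+1+2+12+6+16 = 45
… (712 more)
Base - Q - L - N - R - Y - E: 3+5+1+2+12+6 = 29  ← best
The minimum is 29.
One shortest path: Base → Q → L → N → R → Y → E.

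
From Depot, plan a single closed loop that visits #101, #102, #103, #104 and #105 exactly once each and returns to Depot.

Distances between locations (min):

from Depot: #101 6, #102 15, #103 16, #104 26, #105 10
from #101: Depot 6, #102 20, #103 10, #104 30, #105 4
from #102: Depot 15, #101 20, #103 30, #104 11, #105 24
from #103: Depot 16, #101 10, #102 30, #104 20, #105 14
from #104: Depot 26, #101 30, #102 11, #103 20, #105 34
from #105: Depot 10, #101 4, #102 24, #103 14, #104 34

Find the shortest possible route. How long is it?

There are 60 distinct closed tours to check (reversals are equivalent).
Depot→#101→#102→#103→#104→#105→Depot: 6+20+30+20+34+10 = 120
Depot→#101→#102→#103→#105→#104→Depot: 6+20+30+14+34+26 = 130
Depot→#101→#102→#104→#103→#105→Depot: 6+20+11+20+14+10 = 81
Depot→#101→#102→#104→#105→#103→Depot: 6+20+11+34+14+16 = 101
Depot→#101→#102→#105→#103→#104→Depot: 6+20+24+14+20+26 = 110
Depot→#101→#102→#105→#104→#103→Depot: 6+20+24+34+20+16 = 120
Depot→#101→#103→#102→#104→#105→Depot: 6+10+30+11+34+10 = 101
Depot→#101→#103→#102→#105→#104→Depot: 6+10+30+24+34+26 = 130
Depot→#101→#103→#104→#102→#105→Depot: 6+10+20+11+24+10 = 81
Depot→#101→#103→#104→#105→#102→Depot: 6+10+20+34+24+15 = 109
Depot→#101→#103→#105→#102→#104→Depot: 6+10+14+24+11+26 = 91
Depot→#101→#103→#105→#104→#102→Depot: 6+10+14+34+11+15 = 90
Depot→#101→#104→#102→#103→#105→Depot: 6+30+11+30+14+10 = 101
Depot→#101→#104→#102→#105→#103→Depot: 6+30+11+24+14+16 = 101
… (46 more)
Depot→#101→#105→#103→#104→#102→Depot: 6+4+14+20+11+15 = 70  ← best
The minimum is 70.
One optimal route: Depot → #101 → #105 → #103 → #104 → #102 → Depot (or its reverse).

70 min — the shortest possible round trip.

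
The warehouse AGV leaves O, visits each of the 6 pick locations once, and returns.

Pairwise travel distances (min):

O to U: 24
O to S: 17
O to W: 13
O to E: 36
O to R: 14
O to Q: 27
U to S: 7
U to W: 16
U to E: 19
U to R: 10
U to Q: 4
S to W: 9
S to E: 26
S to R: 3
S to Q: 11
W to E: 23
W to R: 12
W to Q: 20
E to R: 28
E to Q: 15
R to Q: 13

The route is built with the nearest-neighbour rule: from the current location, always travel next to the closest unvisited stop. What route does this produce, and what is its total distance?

O → [W:13 / R:14 / S:17 / U:24 / Q:27 / E:36] → W (13)
W → [S:9 / R:12 / U:16 / Q:20 / E:23] → S (9)
S → [R:3 / U:7 / Q:11 / E:26] → R (3)
R → [U:10 / Q:13 / E:28] → U (10)
U → [Q:4 / E:19] → Q (4)
Q → [E:15] → E (15)
Return E→O: 36.
Total = 13 + 9 + 3 + 10 + 4 + 15 + 36 = 90.

90 min along O → W → S → R → U → Q → E → O.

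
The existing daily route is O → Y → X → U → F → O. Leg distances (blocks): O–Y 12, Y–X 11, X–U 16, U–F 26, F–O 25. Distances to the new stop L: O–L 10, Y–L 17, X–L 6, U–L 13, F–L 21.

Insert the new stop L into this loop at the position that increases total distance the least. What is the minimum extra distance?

Minimum extra distance: 3 blocks, inserting L between X and U.

Insertion cost between consecutive stops i–j is d(i,L) + d(L,j) − d(i,j):
  between O and Y: 10 + 17 − 12 = 15
  between Y and X: 17 + 6 − 11 = 12
  between X and U: 6 + 13 − 16 = 3
  between U and F: 13 + 21 − 26 = 8
  between F and O: 21 + 10 − 25 = 6
Cheapest insertion is between X and U, adding 3.
New total = 90 + 3 = 93.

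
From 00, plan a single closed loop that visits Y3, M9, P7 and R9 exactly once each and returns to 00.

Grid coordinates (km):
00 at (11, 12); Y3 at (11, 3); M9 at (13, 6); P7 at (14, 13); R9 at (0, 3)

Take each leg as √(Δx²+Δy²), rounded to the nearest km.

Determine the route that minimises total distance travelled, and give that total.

Shortest round trip = 39 km.

There are 12 distinct closed tours to check (reversals are equivalent).
00 → Y3 → M9 → P7 → R9 → 00: 9+4+7+17+14 = 51
00 → Y3 → M9 → R9 → P7 → 00: 9+4+13+17+3 = 46
00 → Y3 → P7 → M9 → R9 → 00: 9+10+7+13+14 = 53
00 → Y3 → P7 → R9 → M9 → 00: 9+10+17+13+6 = 55
00 → Y3 → R9 → M9 → P7 → 00: 9+11+13+7+3 = 43
00 → Y3 → R9 → P7 → M9 → 00: 9+11+17+7+6 = 50
00 → M9 → Y3 → P7 → R9 → 00: 6+4+10+17+14 = 51
00 → M9 → Y3 → R9 → P7 → 00: 6+4+11+17+3 = 41
00 → M9 → P7 → Y3 → R9 → 00: 6+7+10+11+14 = 48
00 → M9 → R9 → Y3 → P7 → 00: 6+13+11+10+3 = 43
00 → P7 → Y3 → M9 → R9 → 00: 3+10+4+13+14 = 44
00 → P7 → M9 → Y3 → R9 → 00: 3+7+4+11+14 = 39
The minimum is 39.
One optimal route: 00 → P7 → M9 → Y3 → R9 → 00 (or its reverse).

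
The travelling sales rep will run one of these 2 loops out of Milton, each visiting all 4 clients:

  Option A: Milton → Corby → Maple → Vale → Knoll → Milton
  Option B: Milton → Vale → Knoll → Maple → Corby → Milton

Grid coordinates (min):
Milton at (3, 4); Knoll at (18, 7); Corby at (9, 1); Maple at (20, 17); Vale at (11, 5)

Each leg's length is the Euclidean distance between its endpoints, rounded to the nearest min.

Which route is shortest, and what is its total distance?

Shortest is Option B, total 51 min.

Option A: 7 + 19 + 15 + 7 + 15 = 63
Option B: 8 + 7 + 10 + 19 + 7 = 51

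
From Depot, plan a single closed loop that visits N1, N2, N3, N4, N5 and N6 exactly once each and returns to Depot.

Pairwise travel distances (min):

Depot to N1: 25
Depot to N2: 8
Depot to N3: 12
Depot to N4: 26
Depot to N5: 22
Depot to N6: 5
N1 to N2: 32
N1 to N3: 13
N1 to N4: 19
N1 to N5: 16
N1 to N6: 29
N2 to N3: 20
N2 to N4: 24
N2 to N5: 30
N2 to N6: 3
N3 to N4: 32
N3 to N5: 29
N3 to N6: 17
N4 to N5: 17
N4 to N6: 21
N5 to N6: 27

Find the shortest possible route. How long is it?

Depot→N1→N2→N3→N4→N5→N6→Depot: 25+32+20+32+17+27+5 = 158
Depot→N1→N2→N3→N4→N6→N5→Depot: 25+32+20+32+21+27+22 = 179
Depot→N1→N2→N3→N5→N4→N6→Depot: 25+32+20+29+17+21+5 = 149
Depot→N1→N2→N3→N5→N6→N4→Depot: 25+32+20+29+27+21+26 = 180
Depot→N1→N2→N3→N6→N4→N5→Depot: 25+32+20+17+21+17+22 = 154
Depot→N1→N2→N3→N6→N5→N4→Depot: 25+32+20+17+27+17+26 = 164
Depot→N1→N2→N4→N3→N5→N6→Depot: 25+32+24+32+29+27+5 = 174
Depot→N1→N2→N4→N3→N6→N5→Depot: 25+32+24+32+17+27+22 = 179
… (352 more)
Depot→N2→N6→N4→N5→N1→N3→Depot: 8+3+21+17+16+13+12 = 90  ← best
The minimum is 90.
One optimal route: Depot → N2 → N6 → N4 → N5 → N1 → N3 → Depot (or its reverse).

90 min — the shortest possible round trip.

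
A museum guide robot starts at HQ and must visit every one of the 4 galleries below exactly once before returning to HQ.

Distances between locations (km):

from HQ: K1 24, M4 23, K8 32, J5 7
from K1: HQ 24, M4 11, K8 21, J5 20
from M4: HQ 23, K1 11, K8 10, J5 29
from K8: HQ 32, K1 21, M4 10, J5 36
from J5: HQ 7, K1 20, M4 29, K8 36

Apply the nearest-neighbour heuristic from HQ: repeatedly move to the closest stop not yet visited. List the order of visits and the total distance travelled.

Nearest-neighbour total = 80 km; route HQ → J5 → K1 → M4 → K8 → HQ.

At HQ the remaining stops are J5 7, M4 23, K1 24, K8 32; go to J5.
At J5 the remaining stops are K1 20, M4 29, K8 36; go to K1.
At K1 the remaining stops are M4 11, K8 21; go to M4.
At M4 the remaining stops are K8 10; go to K8.
Return K8→HQ: 32.
Total = 7 + 20 + 11 + 10 + 32 = 80.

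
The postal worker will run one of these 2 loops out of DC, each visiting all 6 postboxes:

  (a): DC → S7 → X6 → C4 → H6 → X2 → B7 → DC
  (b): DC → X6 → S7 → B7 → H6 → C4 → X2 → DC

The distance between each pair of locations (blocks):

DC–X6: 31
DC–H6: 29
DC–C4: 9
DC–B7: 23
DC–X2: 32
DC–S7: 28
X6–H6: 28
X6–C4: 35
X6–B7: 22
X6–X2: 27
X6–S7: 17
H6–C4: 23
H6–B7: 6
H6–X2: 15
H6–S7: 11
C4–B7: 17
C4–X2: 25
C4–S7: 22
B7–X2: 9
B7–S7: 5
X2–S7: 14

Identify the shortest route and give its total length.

Shortest is (b), total 139 blocks.

(a): 28 + 17 + 35 + 23 + 15 + 9 + 23 = 150
(b): 31 + 17 + 5 + 6 + 23 + 25 + 32 = 139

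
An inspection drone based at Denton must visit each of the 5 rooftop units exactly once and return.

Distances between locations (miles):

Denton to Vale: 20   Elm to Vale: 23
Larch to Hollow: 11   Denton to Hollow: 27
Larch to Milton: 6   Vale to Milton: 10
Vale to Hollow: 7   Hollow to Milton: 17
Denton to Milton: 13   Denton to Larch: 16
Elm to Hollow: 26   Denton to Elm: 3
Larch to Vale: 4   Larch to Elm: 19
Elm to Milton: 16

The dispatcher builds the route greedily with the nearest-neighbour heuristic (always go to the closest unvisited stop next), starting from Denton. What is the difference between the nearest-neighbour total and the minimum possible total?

From Denton: Elm=3, Milton=13, Larch=16, Vale=20, Hollow=27 → choose Elm (3).
From Elm: Milton=16, Larch=19, Vale=23, Hollow=26 → choose Milton (16).
From Milton: Larch=6, Vale=10, Hollow=17 → choose Larch (6).
From Larch: Vale=4, Hollow=11 → choose Vale (4).
From Vale: Hollow=7 → choose Hollow (7).
NN route Denton → Elm → Milton → Larch → Vale → Hollow → Denton costs 63.
Optimal: Denton → Elm → Hollow → Vale → Larch → Milton → Denton costs 59 (by enumerating all 60 distinct tours).
Excess = 63 − 59 = 4.

4 miles longer than the optimal tour.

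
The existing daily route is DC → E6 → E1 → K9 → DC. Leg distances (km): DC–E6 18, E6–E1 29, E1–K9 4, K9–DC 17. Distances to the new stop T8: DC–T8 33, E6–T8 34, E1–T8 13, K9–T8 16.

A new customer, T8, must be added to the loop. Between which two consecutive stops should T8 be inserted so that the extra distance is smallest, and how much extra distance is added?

Adding 18 km by placing T8 on the E6–E1 leg.

Insertion cost between consecutive stops i–j is d(i,T8) + d(T8,j) − d(i,j):
  between DC and E6: 33 + 34 − 18 = 49
  between E6 and E1: 34 + 13 − 29 = 18
  between E1 and K9: 13 + 16 − 4 = 25
  between K9 and DC: 16 + 33 − 17 = 32
Cheapest insertion is between E6 and E1, adding 18.
New total = 68 + 18 = 86.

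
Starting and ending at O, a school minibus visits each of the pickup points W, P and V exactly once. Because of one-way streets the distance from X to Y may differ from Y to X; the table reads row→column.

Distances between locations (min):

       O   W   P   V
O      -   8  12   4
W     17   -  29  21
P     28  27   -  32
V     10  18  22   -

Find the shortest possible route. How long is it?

O - W - P - V - O: 8+29+32+10 = 79
O - W - V - P - O: 8+21+22+28 = 79
O - P - W - V - O: 12+27+21+10 = 70
O - P - V - W - O: 12+32+18+17 = 79
O - V - W - P - O: 4+18+29+28 = 79
O - V - P - W - O: 4+22+27+17 = 70
The minimum is 70.
One optimal route: O → P → W → V → O.

70 min — the shortest possible round trip.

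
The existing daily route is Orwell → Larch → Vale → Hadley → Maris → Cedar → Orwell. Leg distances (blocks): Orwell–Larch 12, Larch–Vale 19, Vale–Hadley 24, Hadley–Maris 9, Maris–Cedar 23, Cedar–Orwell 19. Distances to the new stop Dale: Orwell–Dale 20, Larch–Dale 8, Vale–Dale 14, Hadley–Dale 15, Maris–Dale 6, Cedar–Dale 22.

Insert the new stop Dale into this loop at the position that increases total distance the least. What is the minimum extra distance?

Insertion cost between consecutive stops i–j is d(i,Dale) + d(Dale,j) − d(i,j):
  between Orwell and Larch: 20 + 8 − 12 = 16
  between Larch and Vale: 8 + 14 − 19 = 3
  between Vale and Hadley: 14 + 15 − 24 = 5
  between Hadley and Maris: 15 + 6 − 9 = 12
  between Maris and Cedar: 6 + 22 − 23 = 5
  between Cedar and Orwell: 22 + 20 − 19 = 23
Cheapest insertion is between Larch and Vale, adding 3.
New total = 106 + 3 = 109.

Minimum extra distance: 3 blocks, inserting Dale between Larch and Vale.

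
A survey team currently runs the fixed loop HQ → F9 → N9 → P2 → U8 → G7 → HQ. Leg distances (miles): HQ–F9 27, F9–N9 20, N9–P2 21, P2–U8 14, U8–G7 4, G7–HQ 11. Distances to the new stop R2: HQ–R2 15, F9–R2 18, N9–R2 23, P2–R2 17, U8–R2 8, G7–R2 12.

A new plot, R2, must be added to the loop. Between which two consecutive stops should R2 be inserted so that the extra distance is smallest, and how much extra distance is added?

Insertion cost between consecutive stops i–j is d(i,R2) + d(R2,j) − d(i,j):
  between HQ and F9: 15 + 18 − 27 = 6
  between F9 and N9: 18 + 23 − 20 = 21
  between N9 and P2: 23 + 17 − 21 = 19
  between P2 and U8: 17 + 8 − 14 = 11
  between U8 and G7: 8 + 12 − 4 = 16
  between G7 and HQ: 12 + 15 − 11 = 16
Cheapest insertion is between HQ and F9, adding 6.
New total = 97 + 6 = 103.

+6 miles — insert R2 between HQ and F9.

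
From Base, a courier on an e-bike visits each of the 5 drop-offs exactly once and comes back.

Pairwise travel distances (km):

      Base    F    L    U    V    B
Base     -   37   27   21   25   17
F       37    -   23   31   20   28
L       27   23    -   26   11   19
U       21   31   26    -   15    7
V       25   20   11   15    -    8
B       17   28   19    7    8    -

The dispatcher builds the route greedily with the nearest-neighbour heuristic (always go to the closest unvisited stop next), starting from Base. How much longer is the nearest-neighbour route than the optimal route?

Excess over optimum: 4 km.

From Base: B=17, U=21, V=25, L=27, F=37 → choose B (17).
From B: U=7, V=8, L=19, F=28 → choose U (7).
From U: V=15, L=26, F=31 → choose V (15).
From V: L=11, F=20 → choose L (11).
From L: F=23 → choose F (23).
NN route Base → B → U → V → L → F → Base costs 110.
Optimal: Base → L → F → V → B → U → Base costs 106 (by enumerating all 60 distinct tours).
Excess = 110 − 106 = 4.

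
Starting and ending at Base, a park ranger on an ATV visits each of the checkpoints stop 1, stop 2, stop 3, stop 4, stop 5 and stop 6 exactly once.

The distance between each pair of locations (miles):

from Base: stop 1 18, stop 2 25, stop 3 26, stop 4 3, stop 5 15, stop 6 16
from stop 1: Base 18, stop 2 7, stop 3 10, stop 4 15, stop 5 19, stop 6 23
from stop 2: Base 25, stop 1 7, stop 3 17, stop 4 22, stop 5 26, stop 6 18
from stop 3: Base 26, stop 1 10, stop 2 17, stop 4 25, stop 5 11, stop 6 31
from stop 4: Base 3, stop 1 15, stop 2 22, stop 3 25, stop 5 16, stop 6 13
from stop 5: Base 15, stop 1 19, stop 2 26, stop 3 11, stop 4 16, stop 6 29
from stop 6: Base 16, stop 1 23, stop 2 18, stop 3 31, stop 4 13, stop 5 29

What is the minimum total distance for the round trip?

Minimum total distance: 77 miles.

There are 360 distinct closed tours to check (reversals are equivalent).
Base → stop 1 → stop 2 → stop 3 → stop 4 → stop 5 → stop 6 → Base: 18+7+17+25+16+29+16 = 128
Base → stop 1 → stop 2 → stop 3 → stop 4 → stop 6 → stop 5 → Base: 18+7+17+25+13+29+15 = 124
Base → stop 1 → stop 2 → stop 3 → stop 5 → stop 4 → stop 6 → Base: 18+7+17+11+16+13+16 = 98
Base → stop 1 → stop 2 → stop 3 → stop 5 → stop 6 → stop 4 → Base: 18+7+17+11+29+13+3 = 98
Base → stop 1 → stop 2 → stop 3 → stop 6 → stop 4 → stop 5 → Base: 18+7+17+31+13+16+15 = 117
Base → stop 1 → stop 2 → stop 3 → stop 6 → stop 5 → stop 4 → Base: 18+7+17+31+29+16+3 = 121
Base → stop 1 → stop 2 → stop 4 → stop 3 → stop 5 → stop 6 → Base: 18+7+22+25+11+29+16 = 128
Base → stop 1 → stop 2 → stop 4 → stop 3 → stop 6 → stop 5 → Base: 18+7+22+25+31+29+15 = 147
… (352 more)
Base → stop 4 → stop 6 → stop 2 → stop 1 → stop 3 → stop 5 → Base: 3+13+18+7+10+11+15 = 77  ← best
The minimum is 77.
One optimal route: Base → stop 4 → stop 6 → stop 2 → stop 1 → stop 3 → stop 5 → Base (or its reverse).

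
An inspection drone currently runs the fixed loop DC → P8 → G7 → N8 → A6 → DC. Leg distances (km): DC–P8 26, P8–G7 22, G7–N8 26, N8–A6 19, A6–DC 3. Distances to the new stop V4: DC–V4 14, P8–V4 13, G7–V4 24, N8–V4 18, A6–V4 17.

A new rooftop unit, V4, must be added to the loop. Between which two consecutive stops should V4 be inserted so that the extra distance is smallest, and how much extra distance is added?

Minimum extra distance: 1 km, inserting V4 between DC and P8.

Insertion cost between consecutive stops i–j is d(i,V4) + d(V4,j) − d(i,j):
  between DC and P8: 14 + 13 − 26 = 1
  between P8 and G7: 13 + 24 − 22 = 15
  between G7 and N8: 24 + 18 − 26 = 16
  between N8 and A6: 18 + 17 − 19 = 16
  between A6 and DC: 17 + 14 − 3 = 28
Cheapest insertion is between DC and P8, adding 1.
New total = 96 + 1 = 97.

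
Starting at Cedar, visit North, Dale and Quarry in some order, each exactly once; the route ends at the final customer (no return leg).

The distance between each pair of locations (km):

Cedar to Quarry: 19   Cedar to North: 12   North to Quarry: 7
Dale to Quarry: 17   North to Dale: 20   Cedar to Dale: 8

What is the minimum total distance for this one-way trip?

There are 3! = 6 possible orderings.
Cedar - North - Dale - Quarry: 12+20+17 = 49
Cedar - North - Quarry - Dale: 12+7+17 = 36
Cedar - Dale - North - Quarry: 8+20+7 = 35
Cedar - Dale - Quarry - North: 8+17+7 = 32
Cedar - Quarry - North - Dale: 19+7+20 = 46
Cedar - Quarry - Dale - North: 19+17+20 = 56
The minimum is 32.
One shortest path: Cedar → Dale → Quarry → North.

Shortest open route: 32 km.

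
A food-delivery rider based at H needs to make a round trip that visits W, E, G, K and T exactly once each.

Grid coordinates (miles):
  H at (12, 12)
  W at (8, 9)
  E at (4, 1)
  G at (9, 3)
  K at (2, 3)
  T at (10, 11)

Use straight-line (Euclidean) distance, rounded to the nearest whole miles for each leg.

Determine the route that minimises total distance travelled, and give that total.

30 miles — the shortest possible round trip.

With 5 stops there are 5!/2 = 60 distinct round trips (a route and its reverse cost the same).
H-W-E-G-K-T-H: 5+9+5+7+11+2 = 39
H-W-E-G-T-K-H: 5+9+5+8+11+13 = 51
H-W-E-K-G-T-H: 5+9+3+7+8+2 = 34
H-W-E-K-T-G-H: 5+9+3+11+8+9 = 45
H-W-E-T-G-K-H: 5+9+12+8+7+13 = 54
H-W-E-T-K-G-H: 5+9+12+11+7+9 = 53
H-W-G-E-K-T-H: 5+6+5+3+11+2 = 32
H-W-G-E-T-K-H: 5+6+5+12+11+13 = 52
H-W-G-K-E-T-H: 5+6+7+3+12+2 = 35
H-W-G-K-T-E-H: 5+6+7+11+12+14 = 55
H-W-G-T-E-K-H: 5+6+8+12+3+13 = 47
H-W-G-T-K-E-H: 5+6+8+11+3+14 = 47
H-W-K-E-G-T-H: 5+8+3+5+8+2 = 31
H-W-K-E-T-G-H: 5+8+3+12+8+9 = 45
… (46 more)
H-G-E-K-W-T-H: 9+5+3+8+3+2 = 30  ← best
The minimum is 30.
One optimal route: H → G → E → K → W → T → H (or its reverse).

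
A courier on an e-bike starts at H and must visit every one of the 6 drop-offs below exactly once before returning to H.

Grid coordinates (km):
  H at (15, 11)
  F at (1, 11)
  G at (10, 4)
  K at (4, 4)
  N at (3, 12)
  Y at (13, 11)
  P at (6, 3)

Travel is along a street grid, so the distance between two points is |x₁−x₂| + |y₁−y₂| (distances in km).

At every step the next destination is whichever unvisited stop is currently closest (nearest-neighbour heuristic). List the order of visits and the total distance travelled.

At H the remaining stops are Y 2, G 12, N 13, F 14, P 17, K 18; go to Y.
At Y the remaining stops are G 10, N 11, F 12, P 15, K 16; go to G.
At G the remaining stops are P 5, K 6, N 15, F 16; go to P.
At P the remaining stops are K 3, N 12, F 13; go to K.
At K the remaining stops are N 9, F 10; go to N.
At N the remaining stops are F 3; go to F.
Return F→H: 14.
Total = 2 + 10 + 5 + 3 + 9 + 3 + 14 = 46.

Nearest-neighbour total = 46 km; route H → Y → G → P → K → N → F → H.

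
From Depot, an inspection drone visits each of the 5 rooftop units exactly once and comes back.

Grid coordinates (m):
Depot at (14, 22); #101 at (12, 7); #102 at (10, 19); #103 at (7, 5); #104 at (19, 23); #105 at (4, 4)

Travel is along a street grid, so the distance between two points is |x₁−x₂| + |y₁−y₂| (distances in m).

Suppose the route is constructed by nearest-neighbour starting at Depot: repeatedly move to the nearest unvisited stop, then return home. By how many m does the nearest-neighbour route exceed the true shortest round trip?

Depot: #104=6, #102=7, #101=17, #103=24, #105=28 ⇒ #104
#104: #102=13, #101=23, #103=30, #105=34 ⇒ #102
#102: #101=14, #103=17, #105=21 ⇒ #101
#101: #103=7, #105=11 ⇒ #103
#103: #105=4 ⇒ #105
NN route Depot → #104 → #102 → #101 → #103 → #105 → Depot costs 72.
Optimal: Depot → #101 → #103 → #105 → #102 → #104 → Depot costs 68 (by enumerating all 60 distinct tours).
Excess = 72 − 68 = 4.

The nearest-neighbour route is 4 m longer than optimal.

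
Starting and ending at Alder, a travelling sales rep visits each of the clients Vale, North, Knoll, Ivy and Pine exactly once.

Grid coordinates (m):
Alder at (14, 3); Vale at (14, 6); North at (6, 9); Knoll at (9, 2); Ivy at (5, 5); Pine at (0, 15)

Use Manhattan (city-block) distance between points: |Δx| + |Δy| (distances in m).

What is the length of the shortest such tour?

Shortest round trip = 54 m.

There are 60 distinct closed tours to check (reversals are equivalent).
Alder - Vale - North - Knoll - Ivy - Pine - Alder: 3+11+10+7+15+26 = 72
Alder - Vale - North - Knoll - Pine - Ivy - Alder: 3+11+10+22+15+11 = 72
Alder - Vale - North - Ivy - Knoll - Pine - Alder: 3+11+5+7+22+26 = 74
Alder - Vale - North - Ivy - Pine - Knoll - Alder: 3+11+5+15+22+6 = 62
Alder - Vale - North - Pine - Knoll - Ivy - Alder: 3+11+12+22+7+11 = 66
Alder - Vale - North - Pine - Ivy - Knoll - Alder: 3+11+12+15+7+6 = 54
Alder - Vale - Knoll - North - Ivy - Pine - Alder: 3+9+10+5+15+26 = 68
Alder - Vale - Knoll - North - Pine - Ivy - Alder: 3+9+10+12+15+11 = 60
Alder - Vale - Knoll - Ivy - North - Pine - Alder: 3+9+7+5+12+26 = 62
Alder - Vale - Knoll - Ivy - Pine - North - Alder: 3+9+7+15+12+14 = 60
Alder - Vale - Knoll - Pine - North - Ivy - Alder: 3+9+22+12+5+11 = 62
Alder - Vale - Knoll - Pine - Ivy - North - Alder: 3+9+22+15+5+14 = 68
Alder - Vale - Ivy - North - Knoll - Pine - Alder: 3+10+5+10+22+26 = 76
Alder - Vale - Ivy - North - Pine - Knoll - Alder: 3+10+5+12+22+6 = 58
… (46 more)
The minimum is 54.
One optimal route: Alder → Vale → North → Pine → Ivy → Knoll → Alder (or its reverse).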